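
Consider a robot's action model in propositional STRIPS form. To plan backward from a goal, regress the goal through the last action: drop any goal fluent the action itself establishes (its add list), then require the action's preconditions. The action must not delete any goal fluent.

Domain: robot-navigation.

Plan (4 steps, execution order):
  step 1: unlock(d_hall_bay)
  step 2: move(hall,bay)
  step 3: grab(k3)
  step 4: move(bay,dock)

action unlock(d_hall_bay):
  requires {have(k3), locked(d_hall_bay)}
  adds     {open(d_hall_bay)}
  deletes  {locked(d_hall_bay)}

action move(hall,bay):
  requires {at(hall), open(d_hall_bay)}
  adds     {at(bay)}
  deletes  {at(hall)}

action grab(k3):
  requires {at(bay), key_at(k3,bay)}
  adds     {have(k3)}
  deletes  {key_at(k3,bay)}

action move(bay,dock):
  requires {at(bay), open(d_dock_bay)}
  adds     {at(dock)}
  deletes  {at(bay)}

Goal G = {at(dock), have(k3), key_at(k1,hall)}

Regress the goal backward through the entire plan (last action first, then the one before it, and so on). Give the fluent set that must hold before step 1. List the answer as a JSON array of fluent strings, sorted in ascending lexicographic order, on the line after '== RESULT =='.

Regress step by step:
  through step 4 (move(bay,dock)): drop {at(dock)}, keep {have(k3), key_at(k1,hall)}, require {at(bay), open(d_dock_bay)}
    → {at(bay), have(k3), key_at(k1,hall), open(d_dock_bay)}
  through step 3 (grab(k3)): drop {have(k3)}, keep {at(bay), key_at(k1,hall), open(d_dock_bay)}, require {at(bay), key_at(k3,bay)}
    → {at(bay), key_at(k1,hall), key_at(k3,bay), open(d_dock_bay)}
  through step 2 (move(hall,bay)): drop {at(bay)}, keep {key_at(k1,hall), key_at(k3,bay), open(d_dock_bay)}, require {at(hall), open(d_hall_bay)}
    → {at(hall), key_at(k1,hall), key_at(k3,bay), open(d_dock_bay), open(d_hall_bay)}
  through step 1 (unlock(d_hall_bay)): drop {open(d_hall_bay)}, keep {at(hall), key_at(k1,hall), key_at(k3,bay), open(d_dock_bay)}, require {have(k3), locked(d_hall_bay)}
    → {at(hall), have(k3), key_at(k1,hall), key_at(k3,bay), locked(d_hall_bay), open(d_dock_bay)}

== RESULT ==
["at(hall)", "have(k3)", "key_at(k1,hall)", "key_at(k3,bay)", "locked(d_hall_bay)", "open(d_dock_bay)"]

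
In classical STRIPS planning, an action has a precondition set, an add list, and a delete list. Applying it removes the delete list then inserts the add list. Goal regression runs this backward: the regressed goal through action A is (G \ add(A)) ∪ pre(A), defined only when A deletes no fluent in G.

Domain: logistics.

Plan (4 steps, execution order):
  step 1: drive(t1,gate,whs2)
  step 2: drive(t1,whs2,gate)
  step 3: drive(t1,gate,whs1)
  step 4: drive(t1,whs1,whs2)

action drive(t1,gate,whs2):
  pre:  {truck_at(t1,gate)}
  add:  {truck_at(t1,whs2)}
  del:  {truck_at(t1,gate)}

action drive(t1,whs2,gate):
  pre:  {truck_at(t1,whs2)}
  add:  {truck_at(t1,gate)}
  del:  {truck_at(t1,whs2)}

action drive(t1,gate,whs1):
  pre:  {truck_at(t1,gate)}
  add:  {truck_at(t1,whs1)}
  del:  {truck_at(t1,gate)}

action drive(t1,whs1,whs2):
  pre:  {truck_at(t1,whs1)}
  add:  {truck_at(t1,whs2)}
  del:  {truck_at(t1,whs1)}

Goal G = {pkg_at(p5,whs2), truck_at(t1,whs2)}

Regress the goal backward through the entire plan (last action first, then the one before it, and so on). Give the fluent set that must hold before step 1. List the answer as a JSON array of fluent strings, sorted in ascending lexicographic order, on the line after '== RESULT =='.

Regress step by step:
  through step 4 (drive(t1,whs1,whs2)): drop {truck_at(t1,whs2)}, keep {pkg_at(p5,whs2)}, require {truck_at(t1,whs1)}
    → {pkg_at(p5,whs2), truck_at(t1,whs1)}
  through step 3 (drive(t1,gate,whs1)): drop {truck_at(t1,whs1)}, keep {pkg_at(p5,whs2)}, require {truck_at(t1,gate)}
    → {pkg_at(p5,whs2), truck_at(t1,gate)}
  through step 2 (drive(t1,whs2,gate)): drop {truck_at(t1,gate)}, keep {pkg_at(p5,whs2)}, require {truck_at(t1,whs2)}
    → {pkg_at(p5,whs2), truck_at(t1,whs2)}
  through step 1 (drive(t1,gate,whs2)): drop {truck_at(t1,whs2)}, keep {pkg_at(p5,whs2)}, require {truck_at(t1,gate)}
    → {pkg_at(p5,whs2), truck_at(t1,gate)}

== RESULT ==
["pkg_at(p5,whs2)", "truck_at(t1,gate)"]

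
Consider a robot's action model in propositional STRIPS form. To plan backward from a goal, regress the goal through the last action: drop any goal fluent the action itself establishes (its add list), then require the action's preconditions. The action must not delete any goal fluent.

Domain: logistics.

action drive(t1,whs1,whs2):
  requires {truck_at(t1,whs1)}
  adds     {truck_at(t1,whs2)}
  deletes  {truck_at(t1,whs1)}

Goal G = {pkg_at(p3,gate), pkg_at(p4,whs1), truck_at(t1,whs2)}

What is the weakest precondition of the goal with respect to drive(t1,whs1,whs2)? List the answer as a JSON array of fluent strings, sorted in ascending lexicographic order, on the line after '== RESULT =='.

Compute (G \ add) ∪ pre:
  G ∩ del = {}  (empty — regression defined)
  G \ add = {pkg_at(p3,gate), pkg_at(p4,whs1), truck_at(t1,whs2)} \ {truck_at(t1,whs2)} = {pkg_at(p3,gate), pkg_at(p4,whs1)}
  ∪ pre   = {pkg_at(p3,gate), pkg_at(p4,whs1)} ∪ {truck_at(t1,whs1)}
          = {pkg_at(p3,gate), pkg_at(p4,whs1), truck_at(t1,whs1)}

== RESULT ==
["pkg_at(p3,gate)", "pkg_at(p4,whs1)", "truck_at(t1,whs1)"]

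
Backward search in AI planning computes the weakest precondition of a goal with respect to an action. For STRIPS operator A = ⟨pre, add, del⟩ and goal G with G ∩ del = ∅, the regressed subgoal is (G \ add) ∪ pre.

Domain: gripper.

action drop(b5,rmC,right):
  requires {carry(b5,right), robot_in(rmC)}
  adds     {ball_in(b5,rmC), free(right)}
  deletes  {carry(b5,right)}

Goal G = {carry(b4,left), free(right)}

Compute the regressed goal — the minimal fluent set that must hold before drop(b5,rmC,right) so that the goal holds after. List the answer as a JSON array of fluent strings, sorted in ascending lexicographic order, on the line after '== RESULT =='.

Compute (G \ add) ∪ pre:
  G ∩ del = {}  (empty — regression defined)
  G \ add = {carry(b4,left), free(right)} \ {ball_in(b5,rmC), free(right)} = {carry(b4,left)}
  ∪ pre   = {carry(b4,left)} ∪ {carry(b5,right), robot_in(rmC)}
          = {carry(b4,left), carry(b5,right), robot_in(rmC)}

== RESULT ==
["carry(b4,left)", "carry(b5,right)", "robot_in(rmC)"]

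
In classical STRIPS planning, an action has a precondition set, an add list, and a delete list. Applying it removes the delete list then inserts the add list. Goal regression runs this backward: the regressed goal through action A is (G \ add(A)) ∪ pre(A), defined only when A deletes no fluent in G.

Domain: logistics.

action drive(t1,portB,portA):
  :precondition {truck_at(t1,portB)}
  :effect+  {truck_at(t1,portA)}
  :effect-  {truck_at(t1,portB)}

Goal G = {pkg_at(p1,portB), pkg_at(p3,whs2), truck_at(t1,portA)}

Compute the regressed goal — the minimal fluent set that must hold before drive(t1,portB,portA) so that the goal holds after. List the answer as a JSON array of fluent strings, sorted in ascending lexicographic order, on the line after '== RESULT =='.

Regress:
  G ∩ del = {}  (empty — regression defined)
  G \ add = {pkg_at(p1,portB), pkg_at(p3,whs2), truck_at(t1,portA)} \ {truck_at(t1,portA)} = {pkg_at(p1,portB), pkg_at(p3,whs2)}
  ∪ pre   = {pkg_at(p1,portB), pkg_at(p3,whs2)} ∪ {truck_at(t1,portB)}
          = {pkg_at(p1,portB), pkg_at(p3,whs2), truck_at(t1,portB)}

== RESULT ==
["pkg_at(p1,portB)", "pkg_at(p3,whs2)", "truck_at(t1,portB)"]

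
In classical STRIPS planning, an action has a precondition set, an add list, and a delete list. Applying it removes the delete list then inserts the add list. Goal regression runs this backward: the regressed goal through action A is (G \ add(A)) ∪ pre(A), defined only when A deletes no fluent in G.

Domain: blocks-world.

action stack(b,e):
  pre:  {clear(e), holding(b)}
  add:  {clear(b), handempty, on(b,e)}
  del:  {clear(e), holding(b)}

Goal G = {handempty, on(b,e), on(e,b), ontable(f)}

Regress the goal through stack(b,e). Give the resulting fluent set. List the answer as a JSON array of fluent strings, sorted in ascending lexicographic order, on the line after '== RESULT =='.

Compute (G \ add) ∪ pre:
  G ∩ del = {}  (empty — regression defined)
  G \ add = {handempty, on(b,e), on(e,b), ontable(f)} \ {clear(b), handempty, on(b,e)} = {on(e,b), ontable(f)}
  ∪ pre   = {on(e,b), ontable(f)} ∪ {clear(e), holding(b)}
          = {clear(e), holding(b), on(e,b), ontable(f)}

== RESULT ==
["clear(e)", "holding(b)", "on(e,b)", "ontable(f)"]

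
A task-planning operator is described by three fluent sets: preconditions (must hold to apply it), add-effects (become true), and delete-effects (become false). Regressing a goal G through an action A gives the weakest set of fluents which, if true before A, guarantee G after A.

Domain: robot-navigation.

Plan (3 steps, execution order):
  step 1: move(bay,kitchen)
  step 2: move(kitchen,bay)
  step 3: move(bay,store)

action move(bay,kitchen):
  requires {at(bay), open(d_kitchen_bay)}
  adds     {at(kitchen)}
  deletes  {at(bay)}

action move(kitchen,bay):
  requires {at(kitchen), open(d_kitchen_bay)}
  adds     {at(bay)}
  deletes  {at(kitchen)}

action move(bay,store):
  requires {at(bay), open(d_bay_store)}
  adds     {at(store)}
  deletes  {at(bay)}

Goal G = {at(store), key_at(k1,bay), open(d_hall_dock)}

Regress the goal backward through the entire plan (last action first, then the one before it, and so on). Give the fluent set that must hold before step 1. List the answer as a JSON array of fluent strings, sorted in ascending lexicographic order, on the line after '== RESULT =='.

Work backward from the goal:
  through step 3 (move(bay,store)): drop {at(store)}, keep {key_at(k1,bay), open(d_hall_dock)}, require {at(bay), open(d_bay_store)}
    → {at(bay), key_at(k1,bay), open(d_bay_store), open(d_hall_dock)}
  through step 2 (move(kitchen,bay)): drop {at(bay)}, keep {key_at(k1,bay), open(d_bay_store), open(d_hall_dock)}, require {at(kitchen), open(d_kitchen_bay)}
    → {at(kitchen), key_at(k1,bay), open(d_bay_store), open(d_hall_dock), open(d_kitchen_bay)}
  through step 1 (move(bay,kitchen)): drop {at(kitchen)}, keep {key_at(k1,bay), open(d_bay_store), open(d_hall_dock), open(d_kitchen_bay)}, require {at(bay), open(d_kitchen_bay)}
    → {at(bay), key_at(k1,bay), open(d_bay_store), open(d_hall_dock), open(d_kitchen_bay)}

== RESULT ==
["at(bay)", "key_at(k1,bay)", "open(d_bay_store)", "open(d_hall_dock)", "open(d_kitchen_bay)"]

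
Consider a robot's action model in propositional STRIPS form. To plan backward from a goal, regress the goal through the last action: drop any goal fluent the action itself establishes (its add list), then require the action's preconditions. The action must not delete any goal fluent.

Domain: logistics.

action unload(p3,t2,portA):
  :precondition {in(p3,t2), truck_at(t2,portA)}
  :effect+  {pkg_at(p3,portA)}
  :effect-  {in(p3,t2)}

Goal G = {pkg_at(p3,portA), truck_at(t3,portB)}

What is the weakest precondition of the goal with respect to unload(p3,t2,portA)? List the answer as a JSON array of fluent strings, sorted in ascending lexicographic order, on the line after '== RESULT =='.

Compute (G \ add) ∪ pre:
  G ∩ del = {}  (empty — regression defined)
  G \ add = {pkg_at(p3,portA), truck_at(t3,portB)} \ {pkg_at(p3,portA)} = {truck_at(t3,portB)}
  ∪ pre   = {truck_at(t3,portB)} ∪ {in(p3,t2), truck_at(t2,portA)}
          = {in(p3,t2), truck_at(t2,portA), truck_at(t3,portB)}

== RESULT ==
["in(p3,t2)", "truck_at(t2,portA)", "truck_at(t3,portB)"]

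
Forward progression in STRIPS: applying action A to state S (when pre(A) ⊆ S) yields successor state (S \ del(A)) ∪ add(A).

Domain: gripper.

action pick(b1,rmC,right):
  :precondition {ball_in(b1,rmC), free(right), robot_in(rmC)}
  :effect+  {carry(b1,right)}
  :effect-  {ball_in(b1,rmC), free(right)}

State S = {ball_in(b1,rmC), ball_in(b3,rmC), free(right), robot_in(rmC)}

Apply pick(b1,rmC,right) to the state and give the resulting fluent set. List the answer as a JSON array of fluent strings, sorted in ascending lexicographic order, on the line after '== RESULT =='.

Progress:
  pre ⊆ S: {ball_in(b1,rmC), free(right), robot_in(rmC)} ⊆ S  — applicable
  S \ del = {ball_in(b3,rmC), robot_in(rmC)}
  ∪ add   = {ball_in(b3,rmC), carry(b1,right), robot_in(rmC)}

== RESULT ==
["ball_in(b3,rmC)", "carry(b1,right)", "robot_in(rmC)"]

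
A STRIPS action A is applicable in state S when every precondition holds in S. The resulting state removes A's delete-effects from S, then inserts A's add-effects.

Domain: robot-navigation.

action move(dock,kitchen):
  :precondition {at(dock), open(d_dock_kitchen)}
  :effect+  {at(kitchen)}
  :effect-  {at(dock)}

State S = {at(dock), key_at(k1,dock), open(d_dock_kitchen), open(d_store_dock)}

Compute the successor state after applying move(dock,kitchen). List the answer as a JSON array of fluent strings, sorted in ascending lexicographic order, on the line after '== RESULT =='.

Compute (S \ del) ∪ add:
  pre ⊆ S: {at(dock), open(d_dock_kitchen)} ⊆ S  — applicable
  S \ del = {key_at(k1,dock), open(d_dock_kitchen), open(d_store_dock)}
  ∪ add   = {at(kitchen), key_at(k1,dock), open(d_dock_kitchen), open(d_store_dock)}

== RESULT ==
["at(kitchen)", "key_at(k1,dock)", "open(d_dock_kitchen)", "open(d_store_dock)"]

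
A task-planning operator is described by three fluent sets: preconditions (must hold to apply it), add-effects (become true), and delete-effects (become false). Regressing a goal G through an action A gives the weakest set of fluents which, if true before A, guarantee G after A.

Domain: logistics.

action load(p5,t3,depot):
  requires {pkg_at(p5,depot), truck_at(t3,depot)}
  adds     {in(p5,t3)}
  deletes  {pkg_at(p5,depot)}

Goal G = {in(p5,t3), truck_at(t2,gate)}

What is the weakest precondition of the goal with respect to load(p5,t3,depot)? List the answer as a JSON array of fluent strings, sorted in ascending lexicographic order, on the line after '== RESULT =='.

Regress:
  G ∩ del = {}  (empty — regression defined)
  G \ add = {in(p5,t3), truck_at(t2,gate)} \ {in(p5,t3)} = {truck_at(t2,gate)}
  ∪ pre   = {truck_at(t2,gate)} ∪ {pkg_at(p5,depot), truck_at(t3,depot)}
          = {pkg_at(p5,depot), truck_at(t2,gate), truck_at(t3,depot)}

== RESULT ==
["pkg_at(p5,depot)", "truck_at(t2,gate)", "truck_at(t3,depot)"]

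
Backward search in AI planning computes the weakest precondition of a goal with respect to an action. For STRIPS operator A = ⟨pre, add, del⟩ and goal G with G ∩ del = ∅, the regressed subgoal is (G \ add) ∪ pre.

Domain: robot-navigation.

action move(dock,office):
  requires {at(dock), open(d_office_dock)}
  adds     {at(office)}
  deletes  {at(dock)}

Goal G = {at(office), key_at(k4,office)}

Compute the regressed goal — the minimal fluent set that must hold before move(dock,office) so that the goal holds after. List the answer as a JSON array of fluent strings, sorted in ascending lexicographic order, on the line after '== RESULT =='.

Regress:
  G ∩ del = {}  (empty — regression defined)
  G \ add = {at(office), key_at(k4,office)} \ {at(office)} = {key_at(k4,office)}
  ∪ pre   = {key_at(k4,office)} ∪ {at(dock), open(d_office_dock)}
          = {at(dock), key_at(k4,office), open(d_office_dock)}

== RESULT ==
["at(dock)", "key_at(k4,office)", "open(d_office_dock)"]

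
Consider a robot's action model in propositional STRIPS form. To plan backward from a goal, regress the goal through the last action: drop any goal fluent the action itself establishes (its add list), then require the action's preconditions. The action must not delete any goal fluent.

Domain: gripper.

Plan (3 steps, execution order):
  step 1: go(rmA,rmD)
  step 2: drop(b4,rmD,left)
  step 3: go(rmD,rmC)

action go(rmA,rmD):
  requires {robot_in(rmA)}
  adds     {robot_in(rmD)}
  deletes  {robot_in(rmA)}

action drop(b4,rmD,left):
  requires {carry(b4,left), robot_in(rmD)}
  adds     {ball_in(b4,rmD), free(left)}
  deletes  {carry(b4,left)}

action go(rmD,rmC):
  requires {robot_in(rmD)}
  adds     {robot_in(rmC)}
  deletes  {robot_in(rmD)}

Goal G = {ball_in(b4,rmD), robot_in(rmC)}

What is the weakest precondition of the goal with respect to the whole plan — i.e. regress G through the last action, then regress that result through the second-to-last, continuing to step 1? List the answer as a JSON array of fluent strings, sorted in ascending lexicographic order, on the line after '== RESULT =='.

Regress step by step:
  through step 3 (go(rmD,rmC)): drop {robot_in(rmC)}, keep {ball_in(b4,rmD)}, require {robot_in(rmD)}
    → {ball_in(b4,rmD), robot_in(rmD)}
  through step 2 (drop(b4,rmD,left)): drop {ball_in(b4,rmD)}, keep {robot_in(rmD)}, require {carry(b4,left), robot_in(rmD)}
    → {carry(b4,left), robot_in(rmD)}
  through step 1 (go(rmA,rmD)): drop {robot_in(rmD)}, keep {carry(b4,left)}, require {robot_in(rmA)}
    → {carry(b4,left), robot_in(rmA)}

== RESULT ==
["carry(b4,left)", "robot_in(rmA)"]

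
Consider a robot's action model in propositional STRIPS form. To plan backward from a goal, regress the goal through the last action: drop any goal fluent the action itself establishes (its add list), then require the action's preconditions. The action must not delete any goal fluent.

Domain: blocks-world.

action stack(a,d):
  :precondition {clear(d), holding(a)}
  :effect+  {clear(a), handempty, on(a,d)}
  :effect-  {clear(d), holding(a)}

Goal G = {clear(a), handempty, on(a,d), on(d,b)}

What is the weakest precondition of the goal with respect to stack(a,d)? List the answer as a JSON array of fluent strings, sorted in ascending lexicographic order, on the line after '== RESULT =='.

Compute (G \ add) ∪ pre:
  G ∩ del = {}  (empty — regression defined)
  G \ add = {clear(a), handempty, on(a,d), on(d,b)} \ {clear(a), handempty, on(a,d)} = {on(d,b)}
  ∪ pre   = {on(d,b)} ∪ {clear(d), holding(a)}
          = {clear(d), holding(a), on(d,b)}

== RESULT ==
["clear(d)", "holding(a)", "on(d,b)"]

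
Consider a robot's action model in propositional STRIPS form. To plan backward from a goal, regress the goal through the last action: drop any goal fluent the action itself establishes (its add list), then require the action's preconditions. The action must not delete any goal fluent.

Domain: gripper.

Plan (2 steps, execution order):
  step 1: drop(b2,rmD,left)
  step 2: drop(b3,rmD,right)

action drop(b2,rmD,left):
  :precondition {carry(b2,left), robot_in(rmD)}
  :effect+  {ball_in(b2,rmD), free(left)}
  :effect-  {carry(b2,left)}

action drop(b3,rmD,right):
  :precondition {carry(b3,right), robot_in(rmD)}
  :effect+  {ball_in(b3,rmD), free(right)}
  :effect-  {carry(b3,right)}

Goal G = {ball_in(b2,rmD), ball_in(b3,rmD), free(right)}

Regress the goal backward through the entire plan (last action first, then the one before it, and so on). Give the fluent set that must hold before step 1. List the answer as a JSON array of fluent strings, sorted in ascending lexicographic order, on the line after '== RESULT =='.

Work backward from the goal:
  through step 2 (drop(b3,rmD,right)): drop {ball_in(b3,rmD), free(right)}, keep {ball_in(b2,rmD)}, require {carry(b3,right), robot_in(rmD)}
    → {ball_in(b2,rmD), carry(b3,right), robot_in(rmD)}
  through step 1 (drop(b2,rmD,left)): drop {ball_in(b2,rmD)}, keep {carry(b3,right), robot_in(rmD)}, require {carry(b2,left), robot_in(rmD)}
    → {carry(b2,left), carry(b3,right), robot_in(rmD)}

== RESULT ==
["carry(b2,left)", "carry(b3,right)", "robot_in(rmD)"]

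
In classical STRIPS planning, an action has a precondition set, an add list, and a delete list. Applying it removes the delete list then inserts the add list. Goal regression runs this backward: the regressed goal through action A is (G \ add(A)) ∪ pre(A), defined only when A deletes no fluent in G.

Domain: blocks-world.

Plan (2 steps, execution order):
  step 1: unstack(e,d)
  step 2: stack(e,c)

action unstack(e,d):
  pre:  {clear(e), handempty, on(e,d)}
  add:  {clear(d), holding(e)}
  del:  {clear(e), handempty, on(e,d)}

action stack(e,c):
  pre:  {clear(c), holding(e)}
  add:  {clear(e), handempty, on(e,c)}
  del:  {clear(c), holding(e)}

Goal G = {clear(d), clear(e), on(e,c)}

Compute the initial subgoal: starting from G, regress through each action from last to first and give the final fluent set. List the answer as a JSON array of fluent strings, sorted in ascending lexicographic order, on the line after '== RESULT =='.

Regress step by step:
  through step 2 (stack(e,c)): drop {clear(e), on(e,c)}, keep {clear(d)}, require {clear(c), holding(e)}
    → {clear(c), clear(d), holding(e)}
  through step 1 (unstack(e,d)): drop {clear(d), holding(e)}, keep {clear(c)}, require {clear(e), handempty, on(e,d)}
    → {clear(c), clear(e), handempty, on(e,d)}

== RESULT ==
["clear(c)", "clear(e)", "handempty", "on(e,d)"]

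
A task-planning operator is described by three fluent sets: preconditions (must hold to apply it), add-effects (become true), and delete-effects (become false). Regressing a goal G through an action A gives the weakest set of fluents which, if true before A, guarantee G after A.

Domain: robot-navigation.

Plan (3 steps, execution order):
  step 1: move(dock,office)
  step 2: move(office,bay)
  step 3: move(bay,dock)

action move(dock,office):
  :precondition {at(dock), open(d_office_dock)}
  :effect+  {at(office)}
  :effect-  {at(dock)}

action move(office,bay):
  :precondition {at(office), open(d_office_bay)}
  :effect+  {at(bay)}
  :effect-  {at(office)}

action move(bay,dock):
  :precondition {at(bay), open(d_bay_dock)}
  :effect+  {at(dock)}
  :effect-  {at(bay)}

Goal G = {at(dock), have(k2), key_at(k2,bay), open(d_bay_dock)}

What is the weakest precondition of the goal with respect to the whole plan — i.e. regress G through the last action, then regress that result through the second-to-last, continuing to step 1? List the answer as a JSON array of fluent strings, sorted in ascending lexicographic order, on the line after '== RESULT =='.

Regress step by step:
  through step 3 (move(bay,dock)): drop {at(dock)}, keep {have(k2), key_at(k2,bay), open(d_bay_dock)}, require {at(bay), open(d_bay_dock)}
    → {at(bay), have(k2), key_at(k2,bay), open(d_bay_dock)}
  through step 2 (move(office,bay)): drop {at(bay)}, keep {have(k2), key_at(k2,bay), open(d_bay_dock)}, require {at(office), open(d_office_bay)}
    → {at(office), have(k2), key_at(k2,bay), open(d_bay_dock), open(d_office_bay)}
  through step 1 (move(dock,office)): drop {at(office)}, keep {have(k2), key_at(k2,bay), open(d_bay_dock), open(d_office_bay)}, require {at(dock), open(d_office_dock)}
    → {at(dock), have(k2), key_at(k2,bay), open(d_bay_dock), open(d_office_bay), open(d_office_dock)}

== RESULT ==
["at(dock)", "have(k2)", "key_at(k2,bay)", "open(d_bay_dock)", "open(d_office_bay)", "open(d_office_dock)"]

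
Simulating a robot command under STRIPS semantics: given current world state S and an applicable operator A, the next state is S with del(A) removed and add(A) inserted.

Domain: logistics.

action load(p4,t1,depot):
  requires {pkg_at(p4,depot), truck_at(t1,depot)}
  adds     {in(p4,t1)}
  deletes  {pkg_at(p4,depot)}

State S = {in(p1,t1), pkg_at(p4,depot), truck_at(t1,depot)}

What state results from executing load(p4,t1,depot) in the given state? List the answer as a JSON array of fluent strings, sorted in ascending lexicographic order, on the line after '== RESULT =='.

Compute (S \ del) ∪ add:
  pre ⊆ S: {pkg_at(p4,depot), truck_at(t1,depot)} ⊆ S  — applicable
  S \ del = {in(p1,t1), truck_at(t1,depot)}
  ∪ add   = {in(p1,t1), in(p4,t1), truck_at(t1,depot)}

== RESULT ==
["in(p1,t1)", "in(p4,t1)", "truck_at(t1,depot)"]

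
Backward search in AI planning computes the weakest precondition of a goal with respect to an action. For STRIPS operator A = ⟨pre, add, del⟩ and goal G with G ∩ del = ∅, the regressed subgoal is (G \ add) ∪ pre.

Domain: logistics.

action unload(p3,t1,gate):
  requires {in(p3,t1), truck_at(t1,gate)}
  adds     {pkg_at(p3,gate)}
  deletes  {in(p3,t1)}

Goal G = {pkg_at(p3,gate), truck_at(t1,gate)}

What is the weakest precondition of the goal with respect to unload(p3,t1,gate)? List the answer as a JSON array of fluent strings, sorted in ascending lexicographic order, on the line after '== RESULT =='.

Compute (G \ add) ∪ pre:
  G ∩ del = {}  (empty — regression defined)
  G \ add = {pkg_at(p3,gate), truck_at(t1,gate)} \ {pkg_at(p3,gate)} = {truck_at(t1,gate)}
  ∪ pre   = {truck_at(t1,gate)} ∪ {in(p3,t1), truck_at(t1,gate)}
          = {in(p3,t1), truck_at(t1,gate)}

== RESULT ==
["in(p3,t1)", "truck_at(t1,gate)"]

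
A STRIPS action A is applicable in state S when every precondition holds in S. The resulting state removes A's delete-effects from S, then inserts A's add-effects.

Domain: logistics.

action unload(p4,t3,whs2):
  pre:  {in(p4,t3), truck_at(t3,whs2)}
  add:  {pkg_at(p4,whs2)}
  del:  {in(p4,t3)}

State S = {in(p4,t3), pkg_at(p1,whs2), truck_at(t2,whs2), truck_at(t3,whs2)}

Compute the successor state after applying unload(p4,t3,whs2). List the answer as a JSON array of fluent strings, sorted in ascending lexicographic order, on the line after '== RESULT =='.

Progress:
  pre ⊆ S: {in(p4,t3), truck_at(t3,whs2)} ⊆ S  — applicable
  S \ del = {pkg_at(p1,whs2), truck_at(t2,whs2), truck_at(t3,whs2)}
  ∪ add   = {pkg_at(p1,whs2), pkg_at(p4,whs2), truck_at(t2,whs2), truck_at(t3,whs2)}

== RESULT ==
["pkg_at(p1,whs2)", "pkg_at(p4,whs2)", "truck_at(t2,whs2)", "truck_at(t3,whs2)"]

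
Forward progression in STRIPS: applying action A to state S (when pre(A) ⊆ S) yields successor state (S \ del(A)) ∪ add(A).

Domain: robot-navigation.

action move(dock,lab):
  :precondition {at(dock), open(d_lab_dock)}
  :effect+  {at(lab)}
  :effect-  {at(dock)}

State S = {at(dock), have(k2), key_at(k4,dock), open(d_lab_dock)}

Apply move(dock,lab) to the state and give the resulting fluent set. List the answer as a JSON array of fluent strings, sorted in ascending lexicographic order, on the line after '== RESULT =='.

Compute (S \ del) ∪ add:
  pre ⊆ S: {at(dock), open(d_lab_dock)} ⊆ S  — applicable
  S \ del = {have(k2), key_at(k4,dock), open(d_lab_dock)}
  ∪ add   = {at(lab), have(k2), key_at(k4,dock), open(d_lab_dock)}

== RESULT ==
["at(lab)", "have(k2)", "key_at(k4,dock)", "open(d_lab_dock)"]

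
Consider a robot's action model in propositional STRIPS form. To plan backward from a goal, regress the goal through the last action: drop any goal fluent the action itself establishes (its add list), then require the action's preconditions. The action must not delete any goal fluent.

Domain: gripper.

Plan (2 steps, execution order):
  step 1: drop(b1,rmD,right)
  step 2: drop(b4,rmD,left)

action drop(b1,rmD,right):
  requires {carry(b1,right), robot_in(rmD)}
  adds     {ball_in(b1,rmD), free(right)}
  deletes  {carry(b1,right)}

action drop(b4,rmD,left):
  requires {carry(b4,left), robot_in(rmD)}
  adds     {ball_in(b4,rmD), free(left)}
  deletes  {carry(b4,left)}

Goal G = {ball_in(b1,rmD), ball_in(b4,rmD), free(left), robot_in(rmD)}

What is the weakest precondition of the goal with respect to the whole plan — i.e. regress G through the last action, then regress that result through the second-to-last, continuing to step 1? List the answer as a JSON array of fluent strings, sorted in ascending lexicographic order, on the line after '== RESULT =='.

Work backward from the goal:
  through step 2 (drop(b4,rmD,left)): drop {ball_in(b4,rmD), free(left)}, keep {ball_in(b1,rmD), robot_in(rmD)}, require {carry(b4,left), robot_in(rmD)}
    → {ball_in(b1,rmD), carry(b4,left), robot_in(rmD)}
  through step 1 (drop(b1,rmD,right)): drop {ball_in(b1,rmD)}, keep {carry(b4,left), robot_in(rmD)}, require {carry(b1,right), robot_in(rmD)}
    → {carry(b1,right), carry(b4,left), robot_in(rmD)}

== RESULT ==
["carry(b1,right)", "carry(b4,left)", "robot_in(rmD)"]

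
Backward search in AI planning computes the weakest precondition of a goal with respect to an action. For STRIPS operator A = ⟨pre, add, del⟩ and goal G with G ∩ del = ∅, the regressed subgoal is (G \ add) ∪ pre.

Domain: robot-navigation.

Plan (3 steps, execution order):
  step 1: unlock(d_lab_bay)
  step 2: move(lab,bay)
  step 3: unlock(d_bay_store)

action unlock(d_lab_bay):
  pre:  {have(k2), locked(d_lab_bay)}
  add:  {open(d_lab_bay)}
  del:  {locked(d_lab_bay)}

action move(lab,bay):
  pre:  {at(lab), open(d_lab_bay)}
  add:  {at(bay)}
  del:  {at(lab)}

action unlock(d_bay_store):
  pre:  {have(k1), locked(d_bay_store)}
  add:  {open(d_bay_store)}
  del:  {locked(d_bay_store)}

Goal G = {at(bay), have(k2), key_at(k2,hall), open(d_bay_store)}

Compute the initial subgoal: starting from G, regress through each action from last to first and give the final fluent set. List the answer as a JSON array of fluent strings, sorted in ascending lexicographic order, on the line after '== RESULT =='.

Work backward from the goal:
  through step 3 (unlock(d_bay_store)): drop {open(d_bay_store)}, keep {at(bay), have(k2), key_at(k2,hall)}, require {have(k1), locked(d_bay_store)}
    → {at(bay), have(k1), have(k2), key_at(k2,hall), locked(d_bay_store)}
  through step 2 (move(lab,bay)): drop {at(bay)}, keep {have(k1), have(k2), key_at(k2,hall), locked(d_bay_store)}, require {at(lab), open(d_lab_bay)}
    → {at(lab), have(k1), have(k2), key_at(k2,hall), locked(d_bay_store), open(d_lab_bay)}
  through step 1 (unlock(d_lab_bay)): drop {open(d_lab_bay)}, keep {at(lab), have(k1), have(k2), key_at(k2,hall), locked(d_bay_store)}, require {have(k2), locked(d_lab_bay)}
    → {at(lab), have(k1), have(k2), key_at(k2,hall), locked(d_bay_store), locked(d_lab_bay)}

== RESULT ==
["at(lab)", "have(k1)", "have(k2)", "key_at(k2,hall)", "locked(d_bay_store)", "locked(d_lab_bay)"]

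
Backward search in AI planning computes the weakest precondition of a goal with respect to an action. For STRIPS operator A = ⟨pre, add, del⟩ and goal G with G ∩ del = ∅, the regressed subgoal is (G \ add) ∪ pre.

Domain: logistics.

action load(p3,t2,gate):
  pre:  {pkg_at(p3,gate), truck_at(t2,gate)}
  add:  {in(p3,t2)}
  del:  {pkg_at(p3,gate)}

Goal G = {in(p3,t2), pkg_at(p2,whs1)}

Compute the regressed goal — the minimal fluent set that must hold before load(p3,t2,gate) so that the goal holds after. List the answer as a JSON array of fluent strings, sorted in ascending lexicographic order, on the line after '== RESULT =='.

Compute (G \ add) ∪ pre:
  G ∩ del = {}  (empty — regression defined)
  G \ add = {in(p3,t2), pkg_at(p2,whs1)} \ {in(p3,t2)} = {pkg_at(p2,whs1)}
  ∪ pre   = {pkg_at(p2,whs1)} ∪ {pkg_at(p3,gate), truck_at(t2,gate)}
          = {pkg_at(p2,whs1), pkg_at(p3,gate), truck_at(t2,gate)}

== RESULT ==
["pkg_at(p2,whs1)", "pkg_at(p3,gate)", "truck_at(t2,gate)"]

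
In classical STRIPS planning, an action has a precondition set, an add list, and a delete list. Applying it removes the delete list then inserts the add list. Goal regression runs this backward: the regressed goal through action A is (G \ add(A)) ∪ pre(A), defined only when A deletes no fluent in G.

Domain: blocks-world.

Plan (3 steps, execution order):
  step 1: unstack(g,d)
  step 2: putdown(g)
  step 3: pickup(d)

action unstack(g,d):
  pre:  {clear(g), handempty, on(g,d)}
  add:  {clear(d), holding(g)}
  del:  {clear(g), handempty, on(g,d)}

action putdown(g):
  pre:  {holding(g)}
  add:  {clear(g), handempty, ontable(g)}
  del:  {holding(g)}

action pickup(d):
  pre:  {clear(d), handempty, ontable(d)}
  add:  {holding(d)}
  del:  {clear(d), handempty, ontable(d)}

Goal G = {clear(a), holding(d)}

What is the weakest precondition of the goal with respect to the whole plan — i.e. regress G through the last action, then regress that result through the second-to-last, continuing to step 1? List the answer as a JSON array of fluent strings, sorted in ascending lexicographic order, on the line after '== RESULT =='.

Work backward from the goal:
  through step 3 (pickup(d)): drop {holding(d)}, keep {clear(a)}, require {clear(d), handempty, ontable(d)}
    → {clear(a), clear(d), handempty, ontable(d)}
  through step 2 (putdown(g)): drop {handempty}, keep {clear(a), clear(d), ontable(d)}, require {holding(g)}
    → {clear(a), clear(d), holding(g), ontable(d)}
  through step 1 (unstack(g,d)): drop {clear(d), holding(g)}, keep {clear(a), ontable(d)}, require {clear(g), handempty, on(g,d)}
    → {clear(a), clear(g), handempty, on(g,d), ontable(d)}

== RESULT ==
["clear(a)", "clear(g)", "handempty", "on(g,d)", "ontable(d)"]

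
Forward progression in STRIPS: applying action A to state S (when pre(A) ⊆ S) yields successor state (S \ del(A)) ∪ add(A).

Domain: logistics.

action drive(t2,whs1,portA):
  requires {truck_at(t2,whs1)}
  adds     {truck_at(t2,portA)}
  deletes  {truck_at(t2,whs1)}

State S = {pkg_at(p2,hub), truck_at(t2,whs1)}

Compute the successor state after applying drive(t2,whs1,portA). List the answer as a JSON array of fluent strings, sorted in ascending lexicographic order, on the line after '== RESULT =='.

Progress:
  pre ⊆ S: {truck_at(t2,whs1)} ⊆ S  — applicable
  S \ del = {pkg_at(p2,hub)}
  ∪ add   = {pkg_at(p2,hub), truck_at(t2,portA)}

== RESULT ==
["pkg_at(p2,hub)", "truck_at(t2,portA)"]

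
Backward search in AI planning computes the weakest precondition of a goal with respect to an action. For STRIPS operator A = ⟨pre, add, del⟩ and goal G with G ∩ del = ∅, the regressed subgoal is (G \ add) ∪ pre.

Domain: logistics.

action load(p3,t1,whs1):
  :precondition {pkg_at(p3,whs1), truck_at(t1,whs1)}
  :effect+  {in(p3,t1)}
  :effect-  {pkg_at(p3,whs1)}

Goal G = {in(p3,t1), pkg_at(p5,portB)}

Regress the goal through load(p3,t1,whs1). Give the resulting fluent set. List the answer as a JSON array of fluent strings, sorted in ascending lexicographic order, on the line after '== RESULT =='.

Compute (G \ add) ∪ pre:
  G ∩ del = {}  (empty — regression defined)
  G \ add = {in(p3,t1), pkg_at(p5,portB)} \ {in(p3,t1)} = {pkg_at(p5,portB)}
  ∪ pre   = {pkg_at(p5,portB)} ∪ {pkg_at(p3,whs1), truck_at(t1,whs1)}
          = {pkg_at(p3,whs1), pkg_at(p5,portB), truck_at(t1,whs1)}

== RESULT ==
["pkg_at(p3,whs1)", "pkg_at(p5,portB)", "truck_at(t1,whs1)"]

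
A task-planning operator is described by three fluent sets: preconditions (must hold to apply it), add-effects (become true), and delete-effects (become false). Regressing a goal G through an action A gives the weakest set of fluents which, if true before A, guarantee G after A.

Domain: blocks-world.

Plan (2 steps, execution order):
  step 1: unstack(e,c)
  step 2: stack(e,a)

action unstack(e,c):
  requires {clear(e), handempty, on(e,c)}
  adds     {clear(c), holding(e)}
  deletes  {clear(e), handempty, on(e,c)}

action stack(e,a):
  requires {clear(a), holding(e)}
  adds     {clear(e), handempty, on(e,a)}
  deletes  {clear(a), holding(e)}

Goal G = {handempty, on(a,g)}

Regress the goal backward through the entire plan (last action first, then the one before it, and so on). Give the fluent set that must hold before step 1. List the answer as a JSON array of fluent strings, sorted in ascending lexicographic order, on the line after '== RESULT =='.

Work backward from the goal:
  through step 2 (stack(e,a)): drop {handempty}, keep {on(a,g)}, require {clear(a), holding(e)}
    → {clear(a), holding(e), on(a,g)}
  through step 1 (unstack(e,c)): drop {holding(e)}, keep {clear(a), on(a,g)}, require {clear(e), handempty, on(e,c)}
    → {clear(a), clear(e), handempty, on(a,g), on(e,c)}

== RESULT ==
["clear(a)", "clear(e)", "handempty", "on(a,g)", "on(e,c)"]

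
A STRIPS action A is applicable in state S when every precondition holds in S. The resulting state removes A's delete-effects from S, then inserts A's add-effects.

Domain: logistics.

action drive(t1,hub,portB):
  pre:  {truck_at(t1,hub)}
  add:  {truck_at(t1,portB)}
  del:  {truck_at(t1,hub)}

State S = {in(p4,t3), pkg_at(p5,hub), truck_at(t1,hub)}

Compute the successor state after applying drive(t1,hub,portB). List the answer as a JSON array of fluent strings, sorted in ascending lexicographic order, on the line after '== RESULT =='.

Compute (S \ del) ∪ add:
  pre ⊆ S: {truck_at(t1,hub)} ⊆ S  — applicable
  S \ del = {in(p4,t3), pkg_at(p5,hub)}
  ∪ add   = {in(p4,t3), pkg_at(p5,hub), truck_at(t1,portB)}

== RESULT ==
["in(p4,t3)", "pkg_at(p5,hub)", "truck_at(t1,portB)"]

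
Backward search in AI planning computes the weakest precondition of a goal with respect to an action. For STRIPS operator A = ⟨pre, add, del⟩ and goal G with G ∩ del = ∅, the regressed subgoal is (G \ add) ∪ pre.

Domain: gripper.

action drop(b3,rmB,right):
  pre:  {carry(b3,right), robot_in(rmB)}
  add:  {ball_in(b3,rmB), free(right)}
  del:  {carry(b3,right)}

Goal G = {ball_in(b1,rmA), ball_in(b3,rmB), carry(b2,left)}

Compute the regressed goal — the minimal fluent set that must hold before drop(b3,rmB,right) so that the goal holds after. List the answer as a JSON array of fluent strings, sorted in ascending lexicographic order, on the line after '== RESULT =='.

Regress:
  G ∩ del = {}  (empty — regression defined)
  G \ add = {ball_in(b1,rmA), ball_in(b3,rmB), carry(b2,left)} \ {ball_in(b3,rmB), free(right)} = {ball_in(b1,rmA), carry(b2,left)}
  ∪ pre   = {ball_in(b1,rmA), carry(b2,left)} ∪ {carry(b3,right), robot_in(rmB)}
          = {ball_in(b1,rmA), carry(b2,left), carry(b3,right), robot_in(rmB)}

== RESULT ==
["ball_in(b1,rmA)", "carry(b2,left)", "carry(b3,right)", "robot_in(rmB)"]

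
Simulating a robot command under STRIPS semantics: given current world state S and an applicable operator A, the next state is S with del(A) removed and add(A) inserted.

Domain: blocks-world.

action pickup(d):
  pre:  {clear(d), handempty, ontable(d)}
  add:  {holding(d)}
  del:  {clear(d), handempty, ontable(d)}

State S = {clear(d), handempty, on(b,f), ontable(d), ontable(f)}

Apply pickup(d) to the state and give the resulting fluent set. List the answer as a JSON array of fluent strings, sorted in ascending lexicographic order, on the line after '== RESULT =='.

Progress:
  pre ⊆ S: {clear(d), handempty, ontable(d)} ⊆ S  — applicable
  S \ del = {on(b,f), ontable(f)}
  ∪ add   = {holding(d), on(b,f), ontable(f)}

== RESULT ==
["holding(d)", "on(b,f)", "ontable(f)"]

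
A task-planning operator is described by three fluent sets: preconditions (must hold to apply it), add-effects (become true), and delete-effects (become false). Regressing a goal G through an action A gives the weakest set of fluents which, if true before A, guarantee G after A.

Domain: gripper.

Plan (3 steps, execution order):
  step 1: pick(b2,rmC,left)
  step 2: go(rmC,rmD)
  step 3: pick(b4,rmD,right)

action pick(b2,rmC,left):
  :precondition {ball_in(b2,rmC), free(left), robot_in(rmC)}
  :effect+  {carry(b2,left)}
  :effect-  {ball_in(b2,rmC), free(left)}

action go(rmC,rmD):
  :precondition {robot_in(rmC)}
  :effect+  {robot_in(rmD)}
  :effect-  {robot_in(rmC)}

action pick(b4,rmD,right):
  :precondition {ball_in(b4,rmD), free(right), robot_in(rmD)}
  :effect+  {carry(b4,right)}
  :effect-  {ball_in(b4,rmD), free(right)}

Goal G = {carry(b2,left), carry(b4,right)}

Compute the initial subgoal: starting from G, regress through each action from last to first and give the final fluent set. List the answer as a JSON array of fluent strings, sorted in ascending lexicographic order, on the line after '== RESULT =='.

Regress step by step:
  through step 3 (pick(b4,rmD,right)): drop {carry(b4,right)}, keep {carry(b2,left)}, require {ball_in(b4,rmD), free(right), robot_in(rmD)}
    → {ball_in(b4,rmD), carry(b2,left), free(right), robot_in(rmD)}
  through step 2 (go(rmC,rmD)): drop {robot_in(rmD)}, keep {ball_in(b4,rmD), carry(b2,left), free(right)}, require {robot_in(rmC)}
    → {ball_in(b4,rmD), carry(b2,left), free(right), robot_in(rmC)}
  through step 1 (pick(b2,rmC,left)): drop {carry(b2,left)}, keep {ball_in(b4,rmD), free(right), robot_in(rmC)}, require {ball_in(b2,rmC), free(left), robot_in(rmC)}
    → {ball_in(b2,rmC), ball_in(b4,rmD), free(left), free(right), robot_in(rmC)}

== RESULT ==
["ball_in(b2,rmC)", "ball_in(b4,rmD)", "free(left)", "free(right)", "robot_in(rmC)"]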